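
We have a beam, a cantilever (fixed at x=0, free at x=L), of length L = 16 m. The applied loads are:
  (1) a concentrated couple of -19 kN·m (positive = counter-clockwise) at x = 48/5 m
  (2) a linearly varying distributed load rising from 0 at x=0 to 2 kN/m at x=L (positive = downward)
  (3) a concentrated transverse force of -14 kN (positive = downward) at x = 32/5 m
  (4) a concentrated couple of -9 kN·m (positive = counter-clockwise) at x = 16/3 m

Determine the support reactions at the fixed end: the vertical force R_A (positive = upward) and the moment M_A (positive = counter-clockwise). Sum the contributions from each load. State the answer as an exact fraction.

Load 1 — applied couple M₀=-19 kN·m at a=48/5 m (b=L-a=32/5):
  R_A = 0 kN
  M_A = -M₀ = -(-19) = 19 kN·m
Load 2 — triangular load w₀=2 kN/m (0→w₀ over full span):
  R_A = w₀L/2 = 2·16/2 = 16 kN
  M_A = w₀L²/3 = 2·16²/3 = 512/3 kN·m
Load 3 — point force P=-14 kN at a=32/5 m (b=L-a=48/5):
  R_A = P = (-14) = -14 kN
  M_A = Pa = (-14)·(32/5) = -448/5 kN·m
Load 4 — applied couple M₀=-9 kN·m at a=16/3 m (b=L-a=32/3):
  R_A = 0 kN
  M_A = -M₀ = -(-9) = 9 kN·m
Superposition: R_A = 2 kN, M_A = 1636/15 kN·m

R_A = 2 kN, M_A = 1636/15 kN·m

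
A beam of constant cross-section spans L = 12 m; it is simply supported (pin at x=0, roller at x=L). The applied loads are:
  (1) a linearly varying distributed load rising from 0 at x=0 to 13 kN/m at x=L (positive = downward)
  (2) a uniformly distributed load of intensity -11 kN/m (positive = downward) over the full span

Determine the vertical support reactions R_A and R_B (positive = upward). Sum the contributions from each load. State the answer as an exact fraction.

Load 1 — triangular load w₀=13 kN/m (0→w₀ over full span):
  R_A = w₀L/6 = 13·12/6 = 26 kN
  R_B = w₀L/3 = 13·12/3 = 52 kN
Load 2 — uniform load w=-11 kN/m over full span:
  R_A = wL/2 = (-11)·12/2 = -66 kN
  R_B = wL/2 = (-11)·12/2 = -66 kN
Superposition: R_A = -40 kN, R_B = -14 kN

R_A = -40 kN, R_B = -14 kN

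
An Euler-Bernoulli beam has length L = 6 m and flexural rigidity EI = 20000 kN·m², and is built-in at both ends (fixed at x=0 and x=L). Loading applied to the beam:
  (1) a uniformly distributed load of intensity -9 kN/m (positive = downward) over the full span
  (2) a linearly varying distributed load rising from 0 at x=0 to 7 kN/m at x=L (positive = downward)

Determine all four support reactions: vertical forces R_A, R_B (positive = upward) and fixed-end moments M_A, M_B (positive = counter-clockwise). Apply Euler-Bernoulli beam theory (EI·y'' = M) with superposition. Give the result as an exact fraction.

R_A = -207/10 kN, M_A = -93/5 kN·m, R_B = -123/10 kN, M_B = 72/5 kN·m

Load 1 — uniform load w=-9 kN/m over full span:
  R_A = wL/2 = (-9)·6/2 = -27 kN
  M_A = wL²/12 = (-9)·6²/12 = -27 kN·m
  R_B = wL/2 = (-9)·6/2 = -27 kN
  M_B = -wL²/12 = -(-9)·6²/12 = 27 kN·m
Load 2 — triangular load w₀=7 kN/m (0→w₀ over full span):
  R_A = 3w₀L/20 = 3·7·6/20 = 63/10 kN
  M_A = w₀L²/30 = 7·6²/30 = 42/5 kN·m
  R_B = 7w₀L/20 = 7·7·6/20 = 147/10 kN
  M_B = -w₀L²/20 = -7·6²/20 = -63/5 kN·m
Superposition: R_A = -207/10 kN, M_A = -93/5 kN·m, R_B = -123/10 kN, M_B = 72/5 kN·m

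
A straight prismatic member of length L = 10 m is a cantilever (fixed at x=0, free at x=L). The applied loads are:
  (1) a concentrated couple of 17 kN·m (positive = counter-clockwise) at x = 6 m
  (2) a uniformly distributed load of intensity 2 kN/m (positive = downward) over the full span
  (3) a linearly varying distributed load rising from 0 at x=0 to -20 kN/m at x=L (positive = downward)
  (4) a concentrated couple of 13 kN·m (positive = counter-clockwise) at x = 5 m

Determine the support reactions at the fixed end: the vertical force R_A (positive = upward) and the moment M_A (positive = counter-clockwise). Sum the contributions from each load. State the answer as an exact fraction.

Load 1 — applied couple M₀=17 kN·m at a=6 m (b=L-a=4):
  R_A = 0 kN
  M_A = -M₀ = -17 kN·m
Load 2 — uniform load w=2 kN/m over full span:
  R_A = wL = 2·10 = 20 kN
  M_A = wL²/2 = 2·10²/2 = 100 kN·m
Load 3 — triangular load w₀=-20 kN/m (0→w₀ over full span):
  R_A = w₀L/2 = (-20)·10/2 = -100 kN
  M_A = w₀L²/3 = (-20)·10²/3 = -2000/3 kN·m
Load 4 — applied couple M₀=13 kN·m at a=5 m (b=L-a=5):
  R_A = 0 kN
  M_A = -M₀ = -13 kN·m
Superposition: R_A = -80 kN, M_A = -1790/3 kN·m

R_A = -80 kN, M_A = -1790/3 kN·m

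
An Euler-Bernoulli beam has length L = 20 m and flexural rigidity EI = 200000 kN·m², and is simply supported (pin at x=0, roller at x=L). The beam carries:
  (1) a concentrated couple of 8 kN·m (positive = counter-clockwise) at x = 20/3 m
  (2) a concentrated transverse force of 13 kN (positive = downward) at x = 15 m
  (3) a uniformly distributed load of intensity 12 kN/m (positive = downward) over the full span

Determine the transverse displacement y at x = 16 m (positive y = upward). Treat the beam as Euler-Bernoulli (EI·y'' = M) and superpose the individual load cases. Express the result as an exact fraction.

Load 1 — applied couple M₀=8 kN·m at a=20/3 m (b=L-a=40/3):
  y_1 = (M₀x³/(6L)-M₀(x-a)²/2+C₁x)/EI  [x>a] with C₁=M₀(3b²-L²)/(6L)=80/9 = (8·16³/(6·20)-8·(16-(20/3))²/2+(80/9)·16)/200000 = 47/140625 m
Load 2 — point force P=13 kN at a=15 m (b=L-a=5):
  y_2 = -Pa(L-x)(2Lx-a²-x²)/(6LEI)  [x>a] = -13·15·(20-16)·(2·20·16-15²-16²)/(6·20·200000) = -2067/400000 m
Load 3 — uniform load w=12 kN/m over full span:
  y_3 = -wx(L³-2Lx²+x³)/(24EI) = -12·16·(20³-2·20·16²+16³)/(24·200000) = -232/3125 m
Superposition: y = Σ y_i = -1423319/18000000 m ≈ -0.079073 m

y(16) = -1423319/18000000 m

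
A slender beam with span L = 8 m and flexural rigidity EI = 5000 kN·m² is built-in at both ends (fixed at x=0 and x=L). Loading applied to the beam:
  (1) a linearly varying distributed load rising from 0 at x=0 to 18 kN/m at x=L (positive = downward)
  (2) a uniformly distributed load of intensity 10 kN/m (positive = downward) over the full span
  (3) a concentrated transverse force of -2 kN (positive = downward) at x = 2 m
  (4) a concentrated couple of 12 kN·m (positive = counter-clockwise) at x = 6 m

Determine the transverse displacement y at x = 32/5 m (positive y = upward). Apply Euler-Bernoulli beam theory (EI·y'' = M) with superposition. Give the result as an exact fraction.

y(32/5) = -177766/9765625 m

Load 1 — triangular load w₀=18 kN/m (0→w₀ over full span):
  y_1 = -w₀x²(L-x)²(x+2L)/(120LEI) = -18·(32/5)²·(8-(32/5))²·((32/5)+2·8)/(120·8·5000) = -86016/9765625 m
Load 2 — uniform load w=10 kN/m over full span:
  y_2 = -wx²(L-x)²/(24EI) = -10·(32/5)²·(8-(32/5))²/(24·5000) = -2048/234375 m
Load 3 — point force P=-2 kN at a=2 m (b=L-a=6):
  y_3 = -Pa²(L-x)²(3bL-(3b+a)(L-x))/(6L³EI)  [x>a] = -(-2)·2²·(8-(32/5))²·(3·6·8-(3·6+2)·(8-(32/5)))/(6·8³·5000) = 7/46875 m
Load 4 — applied couple M₀=12 kN·m at a=6 m (b=L-a=2):
  y_4 = (R_Ax³/6 - M_Ax²/2 - M₀(x-a)²/2)/EI  [x>a] with R_A=27/16, M_A=15/4 = ((27/16)·(32/5)³/6 - (15/4)·(32/5)²/2 - 12·((32/5)-6)²/2)/5000 = -63/78125 m
Superposition: y = Σ y_i = -177766/9765625 m ≈ -0.018203 m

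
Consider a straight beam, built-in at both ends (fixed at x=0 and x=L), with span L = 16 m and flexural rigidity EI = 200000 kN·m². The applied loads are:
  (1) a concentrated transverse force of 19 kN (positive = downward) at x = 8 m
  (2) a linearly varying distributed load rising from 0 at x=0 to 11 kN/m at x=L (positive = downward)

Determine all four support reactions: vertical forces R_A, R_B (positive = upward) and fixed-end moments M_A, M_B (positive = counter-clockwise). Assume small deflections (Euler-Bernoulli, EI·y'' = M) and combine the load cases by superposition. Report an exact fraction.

Load 1 — point force P=19 kN at a=8 m (b=L-a=8):
  R_A = Pb²(3a+b)/L³ = 19·8²·(3·8+8)/16³ = 19/2 kN
  M_A = Pab²/L² = 19·8·8²/16² = 38 kN·m
  R_B = Pa²(a+3b)/L³ = 19·8²·(8+3·8)/16³ = 19/2 kN
  M_B = -Pa²b/L² = -19·8²·8/16² = -38 kN·m
Load 2 — triangular load w₀=11 kN/m (0→w₀ over full span):
  R_A = 3w₀L/20 = 3·11·16/20 = 132/5 kN
  M_A = w₀L²/30 = 11·16²/30 = 1408/15 kN·m
  R_B = 7w₀L/20 = 7·11·16/20 = 308/5 kN
  M_B = -w₀L²/20 = -11·16²/20 = -704/5 kN·m
Superposition: R_A = 359/10 kN, M_A = 1978/15 kN·m, R_B = 711/10 kN, M_B = -894/5 kN·m

R_A = 359/10 kN, M_A = 1978/15 kN·m, R_B = 711/10 kN, M_B = -894/5 kN·m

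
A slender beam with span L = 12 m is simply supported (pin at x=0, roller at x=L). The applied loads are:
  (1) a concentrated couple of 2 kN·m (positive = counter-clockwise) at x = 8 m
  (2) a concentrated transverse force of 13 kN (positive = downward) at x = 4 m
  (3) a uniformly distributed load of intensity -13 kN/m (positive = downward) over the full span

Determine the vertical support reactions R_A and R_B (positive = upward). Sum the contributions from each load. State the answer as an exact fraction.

Load 1 — applied couple M₀=2 kN·m at a=8 m (b=L-a=4):
  R_A = M₀/L = 2/12 = 1/6 kN
  R_B = -M₀/L = -2/12 = -1/6 kN
Load 2 — point force P=13 kN at a=4 m (b=L-a=8):
  R_A = Pb/L = 13·8/12 = 26/3 kN
  R_B = Pa/L = 13·4/12 = 13/3 kN
Load 3 — uniform load w=-13 kN/m over full span:
  R_A = wL/2 = (-13)·12/2 = -78 kN
  R_B = wL/2 = (-13)·12/2 = -78 kN
Superposition: R_A = -415/6 kN, R_B = -443/6 kN

R_A = -415/6 kN, R_B = -443/6 kN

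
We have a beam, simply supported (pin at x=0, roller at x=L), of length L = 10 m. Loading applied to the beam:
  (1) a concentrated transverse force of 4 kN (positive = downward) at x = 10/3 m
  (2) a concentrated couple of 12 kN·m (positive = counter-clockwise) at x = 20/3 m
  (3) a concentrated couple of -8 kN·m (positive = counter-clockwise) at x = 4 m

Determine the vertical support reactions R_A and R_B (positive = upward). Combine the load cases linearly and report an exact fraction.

Load 1 — point force P=4 kN at a=10/3 m (b=L-a=20/3):
  R_A = Pb/L = 4·(20/3)/10 = 8/3 kN
  R_B = Pa/L = 4·(10/3)/10 = 4/3 kN
Load 2 — applied couple M₀=12 kN·m at a=20/3 m (b=L-a=10/3):
  R_A = M₀/L = 12/10 = 6/5 kN
  R_B = -M₀/L = -12/10 = -6/5 kN
Load 3 — applied couple M₀=-8 kN·m at a=4 m (b=L-a=6):
  R_A = M₀/L = (-8)/10 = -4/5 kN
  R_B = -M₀/L = -(-8)/10 = 4/5 kN
Superposition: R_A = 46/15 kN, R_B = 14/15 kN

R_A = 46/15 kN, R_B = 14/15 kN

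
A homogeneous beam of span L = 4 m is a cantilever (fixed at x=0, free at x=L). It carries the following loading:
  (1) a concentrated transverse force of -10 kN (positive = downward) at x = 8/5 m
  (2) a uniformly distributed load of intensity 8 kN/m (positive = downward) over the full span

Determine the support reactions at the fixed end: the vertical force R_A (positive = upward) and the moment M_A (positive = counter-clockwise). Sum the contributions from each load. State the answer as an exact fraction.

R_A = 22 kN, M_A = 48 kN·m

Load 1 — point force P=-10 kN at a=8/5 m (b=L-a=12/5):
  R_A = P = (-10) = -10 kN
  M_A = Pa = (-10)·(8/5) = -16 kN·m
Load 2 — uniform load w=8 kN/m over full span:
  R_A = wL = 8·4 = 32 kN
  M_A = wL²/2 = 8·4²/2 = 64 kN·m
Superposition: R_A = 22 kN, M_A = 48 kN·m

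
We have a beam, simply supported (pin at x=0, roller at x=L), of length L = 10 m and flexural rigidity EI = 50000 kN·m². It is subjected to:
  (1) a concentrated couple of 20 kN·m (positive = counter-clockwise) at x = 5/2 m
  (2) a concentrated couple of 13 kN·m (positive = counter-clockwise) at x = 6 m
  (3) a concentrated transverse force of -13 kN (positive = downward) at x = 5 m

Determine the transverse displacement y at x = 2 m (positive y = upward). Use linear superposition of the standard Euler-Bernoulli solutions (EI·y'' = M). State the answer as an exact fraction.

Load 1 — applied couple M₀=20 kN·m at a=5/2 m (b=L-a=15/2):
  y_1 = (M₀x³/(6L)+C₁x)/EI  [x≤a] with C₁=M₀(3b²-L²)/(6L)=275/12 = (20·2³/(6·10)+(275/12)·2)/50000 = 97/100000 m
Load 2 — applied couple M₀=13 kN·m at a=6 m (b=L-a=4):
  y_2 = (M₀x³/(6L)+C₁x)/EI  [x≤a] with C₁=M₀(3b²-L²)/(6L)=-169/15 = (13·2³/(6·10)+(-169/15)·2)/50000 = -13/31250 m
Load 3 — point force P=-13 kN at a=5 m (b=L-a=5):
  y_3 = -Pbx(L²-b²-x²)/(6LEI)  [x≤a] = -(-13)·5·2·(10²-5²-2²)/(6·10·50000) = 923/300000 m
Superposition: y = Σ y_i = 2723/750000 m ≈ 0.003631 m

y(2) = 2723/750000 m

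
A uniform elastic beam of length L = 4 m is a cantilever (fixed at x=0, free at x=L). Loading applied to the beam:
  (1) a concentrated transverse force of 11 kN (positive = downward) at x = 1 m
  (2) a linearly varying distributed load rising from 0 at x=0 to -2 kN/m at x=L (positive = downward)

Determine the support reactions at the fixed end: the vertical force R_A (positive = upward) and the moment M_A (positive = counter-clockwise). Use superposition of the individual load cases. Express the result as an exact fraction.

R_A = 7 kN, M_A = 1/3 kN·m

Load 1 — point force P=11 kN at a=1 m (b=L-a=3):
  R_A = P = 11 kN
  M_A = Pa = 11·1 = 11 kN·m
Load 2 — triangular load w₀=-2 kN/m (0→w₀ over full span):
  R_A = w₀L/2 = (-2)·4/2 = -4 kN
  M_A = w₀L²/3 = (-2)·4²/3 = -32/3 kN·m
Superposition: R_A = 7 kN, M_A = 1/3 kN·m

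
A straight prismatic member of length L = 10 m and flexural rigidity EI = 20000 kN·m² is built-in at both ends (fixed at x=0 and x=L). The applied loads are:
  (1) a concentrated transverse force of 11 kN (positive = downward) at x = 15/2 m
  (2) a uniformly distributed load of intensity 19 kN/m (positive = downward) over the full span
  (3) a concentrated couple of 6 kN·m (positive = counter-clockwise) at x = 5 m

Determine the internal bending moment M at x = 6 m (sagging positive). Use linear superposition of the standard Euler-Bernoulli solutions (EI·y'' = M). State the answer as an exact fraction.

M(6) = 34907/480 kN·m

Load 1 — point force P=11 kN at a=15/2 m (b=L-a=5/2):
  M_1 = Pb²(3a+b)x/L³ - Pab²/L²  [x≤a] = 11·(5/2)²·(3·(15/2)+(5/2))·6/10³ - 11·(15/2)·(5/2)²/10² = 165/32 kN·m
Load 2 — uniform load w=19 kN/m over full span:
  M_2 = wLx/2 - wL²/12 - wx²/2 = 19·10·6/2 - 19·10²/12 - 19·6²/2 = 209/3 kN·m
Load 3 — applied couple M₀=6 kN·m at a=5 m (b=L-a=5):
  M_3 = R_Ax - M_A - M₀  [x>a] with R_A=9/10, M_A=3/2 = (9/10)·6 - (3/2) - 6 = -21/10 kN·m
Superposition: M = Σ M_i = 34907/480 kN·m ≈ 72.722917 kN·m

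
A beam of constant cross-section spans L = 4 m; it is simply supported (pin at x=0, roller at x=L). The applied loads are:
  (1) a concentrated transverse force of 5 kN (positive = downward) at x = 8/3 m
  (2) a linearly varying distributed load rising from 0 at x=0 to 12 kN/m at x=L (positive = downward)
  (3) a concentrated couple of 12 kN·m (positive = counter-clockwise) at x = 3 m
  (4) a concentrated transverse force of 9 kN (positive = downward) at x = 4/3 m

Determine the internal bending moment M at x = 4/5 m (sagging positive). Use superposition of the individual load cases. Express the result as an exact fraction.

M(4/5) = 5504/375 kN·m

Load 1 — point force P=5 kN at a=8/3 m (b=L-a=4/3):
  M_1 = Pbx/L  [x≤a] = 5·(4/3)·(4/5)/4 = 4/3 kN·m
Load 2 — triangular load w₀=12 kN/m (0→w₀ over full span):
  M_2 = w₀Lx/6 - w₀x³/(6L) = 12·4·(4/5)/6 - 12·(4/5)³/(6·4) = 768/125 kN·m
Load 3 — applied couple M₀=12 kN·m at a=3 m (b=L-a=1):
  M_3 = M₀x/L  [x≤a] = 12·(4/5)/4 = 12/5 kN·m
Load 4 — point force P=9 kN at a=4/3 m (b=L-a=8/3):
  M_4 = Pbx/L  [x≤a] = 9·(8/3)·(4/5)/4 = 24/5 kN·m
Superposition: M = Σ M_i = 5504/375 kN·m ≈ 14.677333 kN·m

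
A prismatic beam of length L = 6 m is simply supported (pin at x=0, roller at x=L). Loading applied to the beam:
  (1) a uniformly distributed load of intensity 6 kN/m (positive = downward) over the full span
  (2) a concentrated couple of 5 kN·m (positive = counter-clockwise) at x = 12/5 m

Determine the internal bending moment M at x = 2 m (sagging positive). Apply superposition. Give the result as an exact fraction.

M(2) = 77/3 kN·m

Load 1 — uniform load w=6 kN/m over full span:
  M_1 = wx(L-x)/2 = 6·2·(6-2)/2 = 24 kN·m
Load 2 — applied couple M₀=5 kN·m at a=12/5 m (b=L-a=18/5):
  M_2 = M₀x/L  [x≤a] = 5·2/6 = 5/3 kN·m
Superposition: M = Σ M_i = 77/3 kN·m ≈ 25.666667 kN·m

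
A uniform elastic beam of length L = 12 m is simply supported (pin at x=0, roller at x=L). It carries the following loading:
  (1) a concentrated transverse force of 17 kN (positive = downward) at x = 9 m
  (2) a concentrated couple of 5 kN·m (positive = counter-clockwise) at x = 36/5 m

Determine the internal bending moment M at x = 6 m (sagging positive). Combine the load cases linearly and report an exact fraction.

Load 1 — point force P=17 kN at a=9 m (b=L-a=3):
  M_1 = Pbx/L  [x≤a] = 17·3·6/12 = 51/2 kN·m
Load 2 — applied couple M₀=5 kN·m at a=36/5 m (b=L-a=24/5):
  M_2 = M₀x/L  [x≤a] = 5·6/12 = 5/2 kN·m
Superposition: M = Σ M_i = 28 kN·m ≈ 28.000000 kN·m

M(6) = 28 kN·m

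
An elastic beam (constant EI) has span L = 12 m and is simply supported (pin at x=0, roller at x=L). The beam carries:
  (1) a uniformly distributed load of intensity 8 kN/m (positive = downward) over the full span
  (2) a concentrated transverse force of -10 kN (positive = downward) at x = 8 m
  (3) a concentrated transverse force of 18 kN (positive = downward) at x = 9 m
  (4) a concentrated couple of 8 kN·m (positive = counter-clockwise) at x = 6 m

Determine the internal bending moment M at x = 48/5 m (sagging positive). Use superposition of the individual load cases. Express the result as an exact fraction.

M(48/5) = 2674/25 kN·m

Load 1 — uniform load w=8 kN/m over full span:
  M_1 = wx(L-x)/2 = 8·(48/5)·(12-(48/5))/2 = 2304/25 kN·m
Load 2 — point force P=-10 kN at a=8 m (b=L-a=4):
  M_2 = Pa(L-x)/L  [x>a] = (-10)·8·(12-(48/5))/12 = -16 kN·m
Load 3 — point force P=18 kN at a=9 m (b=L-a=3):
  M_3 = Pa(L-x)/L  [x>a] = 18·9·(12-(48/5))/12 = 162/5 kN·m
Load 4 — applied couple M₀=8 kN·m at a=6 m (b=L-a=6):
  M_4 = M₀x/L - M₀  [x>a] = 8·(48/5)/12 - 8 = -8/5 kN·m
Superposition: M = Σ M_i = 2674/25 kN·m ≈ 106.960000 kN·m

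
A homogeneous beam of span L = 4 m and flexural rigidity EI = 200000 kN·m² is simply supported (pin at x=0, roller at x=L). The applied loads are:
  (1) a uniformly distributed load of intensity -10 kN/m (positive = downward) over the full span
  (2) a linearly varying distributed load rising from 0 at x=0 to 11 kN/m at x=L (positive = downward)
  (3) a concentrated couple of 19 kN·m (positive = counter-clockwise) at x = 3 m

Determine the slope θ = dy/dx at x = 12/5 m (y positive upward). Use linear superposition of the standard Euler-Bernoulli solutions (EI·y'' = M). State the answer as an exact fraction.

θ(12/5) = -39397/9000000000 rad

Load 1 — uniform load w=-10 kN/m over full span:
  θ_1 = -w(L³-6Lx²+4x³)/(24EI) = -(-10)·(4³-6·4·(12/5)²+4·(12/5)³)/(24·200000) = -37/937500 rad
Load 2 — triangular load w₀=11 kN/m (0→w₀ over full span):
  θ_2 = -w₀(7L⁴-30L²x²+15x⁴)/(360LEI) = -11·(7·4⁴-30·4²·(12/5)²+15·(12/5)⁴)/(360·4·200000) = 319/17578125 rad
Load 3 — applied couple M₀=19 kN·m at a=3 m (b=L-a=1):
  θ_3 = (M₀x²/(2L)+C₁)/EI  [x≤a] with C₁=M₀(3b²-L²)/(6L)=-247/24 = (19·(12/5)²/(2·4)+(-247/24))/200000 = 2033/120000000 rad
Superposition: θ = Σ θ_i = -39397/9000000000 rad ≈ -0.000004 rad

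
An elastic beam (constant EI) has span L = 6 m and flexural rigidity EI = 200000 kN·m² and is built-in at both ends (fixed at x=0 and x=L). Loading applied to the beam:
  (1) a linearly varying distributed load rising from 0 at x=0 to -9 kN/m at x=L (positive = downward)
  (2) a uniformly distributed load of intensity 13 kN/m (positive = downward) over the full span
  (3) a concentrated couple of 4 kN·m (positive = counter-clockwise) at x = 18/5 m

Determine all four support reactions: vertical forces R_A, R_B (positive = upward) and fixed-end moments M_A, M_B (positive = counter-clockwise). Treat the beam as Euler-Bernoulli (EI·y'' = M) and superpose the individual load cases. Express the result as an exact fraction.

Load 1 — triangular load w₀=-9 kN/m (0→w₀ over full span):
  R_A = 3w₀L/20 = 3·(-9)·6/20 = -81/10 kN
  M_A = w₀L²/30 = (-9)·6²/30 = -54/5 kN·m
  R_B = 7w₀L/20 = 7·(-9)·6/20 = -189/10 kN
  M_B = -w₀L²/20 = -(-9)·6²/20 = 81/5 kN·m
Load 2 — uniform load w=13 kN/m over full span:
  R_A = wL/2 = 13·6/2 = 39 kN
  M_A = wL²/12 = 13·6²/12 = 39 kN·m
  R_B = wL/2 = 13·6/2 = 39 kN
  M_B = -wL²/12 = -13·6²/12 = -39 kN·m
Load 3 — applied couple M₀=4 kN·m at a=18/5 m (b=L-a=12/5):
  R_A = 6M₀ab/L³ = 6·4·(18/5)·(12/5)/6³ = 24/25 kN
  M_A = M₀b(2a-b)/L² = 4·(12/5)·(2·(18/5)-(12/5))/6² = 32/25 kN·m
  R_B = -6M₀ab/L³ = -6·4·(18/5)·(12/5)/6³ = -24/25 kN
  M_B = M₀a(2b-a)/L² = 4·(18/5)·(2·(12/5)-(18/5))/6² = 12/25 kN·m
Superposition: R_A = 1593/50 kN, M_A = 737/25 kN·m, R_B = 957/50 kN, M_B = -558/25 kN·m

R_A = 1593/50 kN, M_A = 737/25 kN·m, R_B = 957/50 kN, M_B = -558/25 kN·m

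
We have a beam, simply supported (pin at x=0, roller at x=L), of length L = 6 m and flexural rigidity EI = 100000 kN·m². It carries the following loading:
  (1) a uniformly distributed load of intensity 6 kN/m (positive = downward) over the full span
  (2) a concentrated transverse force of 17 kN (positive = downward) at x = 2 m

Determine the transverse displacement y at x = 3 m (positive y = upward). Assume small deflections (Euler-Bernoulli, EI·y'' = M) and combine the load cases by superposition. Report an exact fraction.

Load 1 — uniform load w=6 kN/m over full span:
  y_1 = -wx(L³-2Lx²+x³)/(24EI) = -6·3·(6³-2·6·3²+3³)/(24·100000) = -81/80000 m
Load 2 — point force P=17 kN at a=2 m (b=L-a=4):
  y_2 = -Pa(L-x)(2Lx-a²-x²)/(6LEI)  [x>a] = -17·2·(6-3)·(2·6·3-2²-3²)/(6·6·100000) = -391/600000 m
Superposition: y = Σ y_i = -1997/1200000 m ≈ -0.001664 m

y(3) = -1997/1200000 m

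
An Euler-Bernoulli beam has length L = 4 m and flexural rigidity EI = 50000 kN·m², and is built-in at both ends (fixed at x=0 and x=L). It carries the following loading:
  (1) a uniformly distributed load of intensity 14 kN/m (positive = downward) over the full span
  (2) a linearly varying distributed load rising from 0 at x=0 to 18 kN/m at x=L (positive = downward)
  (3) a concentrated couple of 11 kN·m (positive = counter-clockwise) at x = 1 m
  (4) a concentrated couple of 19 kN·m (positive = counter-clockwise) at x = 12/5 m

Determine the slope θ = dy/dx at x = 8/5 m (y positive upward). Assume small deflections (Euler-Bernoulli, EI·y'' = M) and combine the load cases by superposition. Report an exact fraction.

Load 1 — uniform load w=14 kN/m over full span:
  θ_1 = -wx(L-x)(L-2x)/(12EI) = -14·(8/5)·(4-(8/5))·(4-2·(8/5))/(12·50000) = -28/390625 rad
Load 2 — triangular load w₀=18 kN/m (0→w₀ over full span):
  θ_2 = -w₀(2x(L-x)(L-2x)(x+2L)+x²(L-x)²)/(120LEI) = -18·(2·(8/5)·(4-(8/5))·(4-2·(8/5))·((8/5)+2·4)+(8/5)²·(4-(8/5))²)/(120·4·50000) = -108/1953125 rad
Load 3 — applied couple M₀=11 kN·m at a=1 m (b=L-a=3):
  θ_3 = (R_Ax²/2 - M_Ax - M₀(x-a))/EI  [x>a] with R_A=99/32, M_A=-33/16 = ((99/32)·(8/5)²/2 - (-33/16)·(8/5) - 11·((8/5)-1))/50000 = 33/2500000 rad
Load 4 — applied couple M₀=19 kN·m at a=12/5 m (b=L-a=8/5):
  θ_4 = (R_Ax²/2 - M_Ax)/EI  [x≤a] with R_A=171/25, M_A=152/25 = ((171/25)·(8/5)²/2 - (152/25)·(8/5))/50000 = -38/1953125 rad
Superposition: θ = Σ θ_i = -8327/62500000 rad ≈ -0.000133 rad

θ(8/5) = -8327/62500000 rad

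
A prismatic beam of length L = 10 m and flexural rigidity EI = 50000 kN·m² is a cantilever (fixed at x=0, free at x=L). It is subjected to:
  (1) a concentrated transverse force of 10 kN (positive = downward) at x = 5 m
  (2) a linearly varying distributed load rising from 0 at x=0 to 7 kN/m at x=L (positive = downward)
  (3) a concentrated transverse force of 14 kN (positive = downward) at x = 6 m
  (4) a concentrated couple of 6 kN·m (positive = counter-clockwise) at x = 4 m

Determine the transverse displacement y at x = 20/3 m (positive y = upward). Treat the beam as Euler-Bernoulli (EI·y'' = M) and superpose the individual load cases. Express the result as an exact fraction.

y(20/3) = -3807281/36450000 m

Load 1 — point force P=10 kN at a=5 m (b=L-a=5):
  y_1 = -Pa²(3x-a)/(6EI)  [x>a] = -10·5²·(3·(20/3)-5)/(6·50000) = -1/80 m
Load 2 — triangular load w₀=7 kN/m (0→w₀ over full span):
  y_2 = (w₀Lx³/12-w₀L²x²/6-w₀x⁵/(120L))/EI = (7·10·(20/3)³/12-7·10²·(20/3)²/6-7·(20/3)⁵/(120·10))/50000 = -1288/18225 m
Load 3 — point force P=14 kN at a=6 m (b=L-a=4):
  y_3 = -Pa²(3x-a)/(6EI)  [x>a] = -14·6²·(3·(20/3)-6)/(6·50000) = -147/6250 m
Load 4 — applied couple M₀=6 kN·m at a=4 m (b=L-a=6):
  y_4 = M₀a(2x-a)/(2EI)  [x>a] = 6·4·(2·(20/3)-4)/(2·50000) = 7/3125 m
Superposition: y = Σ y_i = -3807281/36450000 m ≈ -0.104452 m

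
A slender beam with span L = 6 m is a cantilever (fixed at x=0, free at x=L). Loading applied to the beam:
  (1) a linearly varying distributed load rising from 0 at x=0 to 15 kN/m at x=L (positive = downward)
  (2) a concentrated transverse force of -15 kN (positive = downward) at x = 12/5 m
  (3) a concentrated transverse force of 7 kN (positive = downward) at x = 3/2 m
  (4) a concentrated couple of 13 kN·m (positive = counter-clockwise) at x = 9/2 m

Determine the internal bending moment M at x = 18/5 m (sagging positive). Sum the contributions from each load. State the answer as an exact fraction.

Load 1 — triangular load w₀=15 kN/m (0→w₀ over full span):
  M_1 = w₀Lx/2 - w₀L²/3 - w₀x³/(6L) = 15·6·(18/5)/2 - 15·6²/3 - 15·(18/5)³/(6·6) = -936/25 kN·m
Load 2 — point force P=-15 kN at a=12/5 m (b=L-a=18/5):
  M_2 = 0  [x>a] = 0 kN·m
Load 3 — point force P=7 kN at a=3/2 m (b=L-a=9/2):
  M_3 = 0  [x>a] = 0 kN·m
Load 4 — applied couple M₀=13 kN·m at a=9/2 m (b=L-a=3/2):
  M_4 = M₀  [x≤a] = 13 = 13 kN·m
Superposition: M = Σ M_i = -611/25 kN·m ≈ -24.440000 kN·m

M(18/5) = -611/25 kN·m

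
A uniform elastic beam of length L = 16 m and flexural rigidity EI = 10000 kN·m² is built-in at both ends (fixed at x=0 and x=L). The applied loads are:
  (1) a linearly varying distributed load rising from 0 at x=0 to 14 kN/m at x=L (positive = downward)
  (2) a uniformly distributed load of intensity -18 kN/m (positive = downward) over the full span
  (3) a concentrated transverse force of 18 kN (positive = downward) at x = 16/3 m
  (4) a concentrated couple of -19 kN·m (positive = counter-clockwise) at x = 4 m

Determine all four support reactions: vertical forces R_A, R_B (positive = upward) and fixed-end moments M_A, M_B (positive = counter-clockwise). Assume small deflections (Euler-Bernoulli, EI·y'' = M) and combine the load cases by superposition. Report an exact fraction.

Load 1 — triangular load w₀=14 kN/m (0→w₀ over full span):
  R_A = 3w₀L/20 = 3·14·16/20 = 168/5 kN
  M_A = w₀L²/30 = 14·16²/30 = 1792/15 kN·m
  R_B = 7w₀L/20 = 7·14·16/20 = 392/5 kN
  M_B = -w₀L²/20 = -14·16²/20 = -896/5 kN·m
Load 2 — uniform load w=-18 kN/m over full span:
  R_A = wL/2 = (-18)·16/2 = -144 kN
  M_A = wL²/12 = (-18)·16²/12 = -384 kN·m
  R_B = wL/2 = (-18)·16/2 = -144 kN
  M_B = -wL²/12 = -(-18)·16²/12 = 384 kN·m
Load 3 — point force P=18 kN at a=16/3 m (b=L-a=32/3):
  R_A = Pb²(3a+b)/L³ = 18·(32/3)²·(3·(16/3)+(32/3))/16³ = 40/3 kN
  M_A = Pab²/L² = 18·(16/3)·(32/3)²/16² = 128/3 kN·m
  R_B = Pa²(a+3b)/L³ = 18·(16/3)²·((16/3)+3·(32/3))/16³ = 14/3 kN
  M_B = -Pa²b/L² = -18·(16/3)²·(32/3)/16² = -64/3 kN·m
Load 4 — applied couple M₀=-19 kN·m at a=4 m (b=L-a=12):
  R_A = 6M₀ab/L³ = 6·(-19)·4·12/16³ = -171/128 kN
  M_A = M₀b(2a-b)/L² = (-19)·12·(2·4-12)/16² = 57/16 kN·m
  R_B = -6M₀ab/L³ = -6·(-19)·4·12/16³ = 171/128 kN
  M_B = M₀a(2b-a)/L² = (-19)·4·(2·12-4)/16² = -95/16 kN·m
Superposition: R_A = -188933/1920 kN, M_A = -52393/240 kN·m, R_B = -114427/1920 kN, M_B = 42607/240 kN·m

R_A = -188933/1920 kN, M_A = -52393/240 kN·m, R_B = -114427/1920 kN, M_B = 42607/240 kN·m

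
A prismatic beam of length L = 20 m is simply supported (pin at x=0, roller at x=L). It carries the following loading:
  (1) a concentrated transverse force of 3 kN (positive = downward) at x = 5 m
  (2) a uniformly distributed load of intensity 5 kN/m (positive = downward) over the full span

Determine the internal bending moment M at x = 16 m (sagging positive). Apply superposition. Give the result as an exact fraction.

M(16) = 163 kN·m

Load 1 — point force P=3 kN at a=5 m (b=L-a=15):
  M_1 = Pa(L-x)/L  [x>a] = 3·5·(20-16)/20 = 3 kN·m
Load 2 — uniform load w=5 kN/m over full span:
  M_2 = wx(L-x)/2 = 5·16·(20-16)/2 = 160 kN·m
Superposition: M = Σ M_i = 163 kN·m ≈ 163.000000 kN·m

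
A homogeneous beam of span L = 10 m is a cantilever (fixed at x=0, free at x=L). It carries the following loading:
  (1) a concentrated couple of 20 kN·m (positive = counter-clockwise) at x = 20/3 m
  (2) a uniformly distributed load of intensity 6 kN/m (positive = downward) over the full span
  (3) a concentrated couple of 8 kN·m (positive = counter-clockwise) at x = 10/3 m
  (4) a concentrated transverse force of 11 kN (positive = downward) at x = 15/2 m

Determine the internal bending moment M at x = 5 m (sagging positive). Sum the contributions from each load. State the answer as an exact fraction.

Load 1 — applied couple M₀=20 kN·m at a=20/3 m (b=L-a=10/3):
  M_1 = M₀  [x≤a] = 20 = 20 kN·m
Load 2 — uniform load w=6 kN/m over full span:
  M_2 = -w(L-x)²/2 = -6·(10-5)²/2 = -75 kN·m
Load 3 — applied couple M₀=8 kN·m at a=10/3 m (b=L-a=20/3):
  M_3 = 0  [x>a] = 0 kN·m
Load 4 — point force P=11 kN at a=15/2 m (b=L-a=5/2):
  M_4 = -P(a-x)  [x≤a] = -11·((15/2)-5) = -55/2 kN·m
Superposition: M = Σ M_i = -165/2 kN·m ≈ -82.500000 kN·m

M(5) = -165/2 kN·m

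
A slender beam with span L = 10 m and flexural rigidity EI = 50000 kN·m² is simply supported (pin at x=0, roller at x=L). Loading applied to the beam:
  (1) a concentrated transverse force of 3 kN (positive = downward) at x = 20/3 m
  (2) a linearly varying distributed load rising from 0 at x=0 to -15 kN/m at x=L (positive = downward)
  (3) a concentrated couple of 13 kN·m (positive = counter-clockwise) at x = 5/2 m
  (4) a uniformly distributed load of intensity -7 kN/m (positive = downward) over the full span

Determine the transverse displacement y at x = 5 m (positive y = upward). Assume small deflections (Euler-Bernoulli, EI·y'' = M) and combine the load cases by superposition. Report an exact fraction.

Load 1 — point force P=3 kN at a=20/3 m (b=L-a=10/3):
  y_1 = -Pbx(L²-b²-x²)/(6LEI)  [x≤a] = -3·(10/3)·5·(10²-(10/3)²-5²)/(6·10·50000) = -23/21600 m
Load 2 — triangular load w₀=-15 kN/m (0→w₀ over full span):
  y_2 = -w₀x(7L⁴-10L²x²+3x⁴)/(360LEI) = -(-15)·5·(7·10⁴-10·10²·5²+3·5⁴)/(360·10·50000) = 5/256 m
Load 3 — applied couple M₀=13 kN·m at a=5/2 m (b=L-a=15/2):
  y_3 = (M₀x³/(6L)-M₀(x-a)²/2+C₁x)/EI  [x>a] with C₁=M₀(3b²-L²)/(6L)=715/48 = (13·5³/(6·10)-13·(5-(5/2))²/2+(715/48)·5)/50000 = 39/32000 m
Load 4 — uniform load w=-7 kN/m over full span:
  y_4 = -wx(L³-2Lx²+x³)/(24EI) = -(-7)·5·(10³-2·10·5²+5³)/(24·50000) = 7/384 m
Superposition: y = Σ y_i = 16379/432000 m ≈ 0.037914 m

y(5) = 16379/432000 m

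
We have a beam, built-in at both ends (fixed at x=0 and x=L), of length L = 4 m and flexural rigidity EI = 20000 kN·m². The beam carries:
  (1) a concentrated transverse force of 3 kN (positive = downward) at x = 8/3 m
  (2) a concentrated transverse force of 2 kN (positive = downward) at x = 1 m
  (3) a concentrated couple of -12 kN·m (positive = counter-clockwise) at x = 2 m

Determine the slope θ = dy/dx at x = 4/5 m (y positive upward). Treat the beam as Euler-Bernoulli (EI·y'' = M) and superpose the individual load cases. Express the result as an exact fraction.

θ(4/5) = 31/4500000 rad

Load 1 — point force P=3 kN at a=8/3 m (b=L-a=4/3):
  θ_1 = -Pb²x(2aL-(3a+b)x)/(2L³EI)  [x≤a] = -3·(4/3)²·(4/5)·(2·(8/3)·4-(3·(8/3)+(4/3))·(4/5))/(2·4³·20000) = -13/562500 rad
Load 2 — point force P=2 kN at a=1 m (b=L-a=3):
  θ_2 = -Pb²x(2aL-(3a+b)x)/(2L³EI)  [x≤a] = -2·3²·(4/5)·(2·1·4-(3·1+3)·(4/5))/(2·4³·20000) = -9/500000 rad
Load 3 — applied couple M₀=-12 kN·m at a=2 m (b=L-a=2):
  θ_3 = (R_Ax²/2 - M_Ax)/EI  [x≤a] with R_A=-9/2, M_A=-3 = ((-9/2)·(4/5)²/2 - (-3)·(4/5))/20000 = 3/62500 rad
Superposition: θ = Σ θ_i = 31/4500000 rad ≈ 0.000007 rad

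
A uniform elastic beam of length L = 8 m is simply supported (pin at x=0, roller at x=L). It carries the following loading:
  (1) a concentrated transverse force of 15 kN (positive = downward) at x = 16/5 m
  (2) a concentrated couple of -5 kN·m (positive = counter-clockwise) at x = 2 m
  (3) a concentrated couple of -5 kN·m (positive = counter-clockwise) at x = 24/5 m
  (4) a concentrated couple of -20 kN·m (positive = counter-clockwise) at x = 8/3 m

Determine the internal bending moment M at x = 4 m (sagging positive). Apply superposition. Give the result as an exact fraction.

Load 1 — point force P=15 kN at a=16/5 m (b=L-a=24/5):
  M_1 = Pa(L-x)/L  [x>a] = 15·(16/5)·(8-4)/8 = 24 kN·m
Load 2 — applied couple M₀=-5 kN·m at a=2 m (b=L-a=6):
  M_2 = M₀x/L - M₀  [x>a] = (-5)·4/8 - (-5) = 5/2 kN·m
Load 3 — applied couple M₀=-5 kN·m at a=24/5 m (b=L-a=16/5):
  M_3 = M₀x/L  [x≤a] = (-5)·4/8 = -5/2 kN·m
Load 4 — applied couple M₀=-20 kN·m at a=8/3 m (b=L-a=16/3):
  M_4 = M₀x/L - M₀  [x>a] = (-20)·4/8 - (-20) = 10 kN·m
Superposition: M = Σ M_i = 34 kN·m ≈ 34.000000 kN·m

M(4) = 34 kN·m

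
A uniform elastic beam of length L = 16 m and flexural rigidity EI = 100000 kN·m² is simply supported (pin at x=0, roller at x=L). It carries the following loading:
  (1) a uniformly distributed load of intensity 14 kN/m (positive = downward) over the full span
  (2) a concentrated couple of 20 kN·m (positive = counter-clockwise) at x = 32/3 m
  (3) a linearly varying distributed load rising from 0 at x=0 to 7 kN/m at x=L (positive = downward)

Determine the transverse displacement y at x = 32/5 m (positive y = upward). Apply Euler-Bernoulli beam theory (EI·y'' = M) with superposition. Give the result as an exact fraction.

Load 1 — uniform load w=14 kN/m over full span:
  y_1 = -wx(L³-2Lx²+x³)/(24EI) = -14·(32/5)·(16³-2·16·(32/5)²+(32/5)³)/(24·100000) = -222208/1953125 m
Load 2 — applied couple M₀=20 kN·m at a=32/3 m (b=L-a=16/3):
  y_2 = (M₀x³/(6L)+C₁x)/EI  [x≤a] with C₁=M₀(3b²-L²)/(6L)=-320/9 = (20·(32/5)³/(6·16)+(-320/9)·(32/5))/100000 = -1216/703125 m
Load 3 — triangular load w₀=7 kN/m (0→w₀ over full span):
  y_3 = -w₀x(7L⁴-10L²x²+3x⁴)/(360LEI) = -7·(32/5)·(7·16⁴-10·16²·(32/5)²+3·(32/5)⁴)/(360·16·100000) = -4089344/146484375 m
Superposition: y = Σ y_i = -63024832/439453125 m ≈ -0.143417 m

y(32/5) = -63024832/439453125 m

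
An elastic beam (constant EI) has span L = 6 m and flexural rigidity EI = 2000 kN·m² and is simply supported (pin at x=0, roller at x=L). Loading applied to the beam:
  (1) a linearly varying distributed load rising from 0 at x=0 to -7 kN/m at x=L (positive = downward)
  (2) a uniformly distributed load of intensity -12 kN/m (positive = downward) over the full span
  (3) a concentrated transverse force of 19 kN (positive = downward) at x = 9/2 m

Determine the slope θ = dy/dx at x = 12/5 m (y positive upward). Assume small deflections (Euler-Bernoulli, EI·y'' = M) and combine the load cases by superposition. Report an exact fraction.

Load 1 — triangular load w₀=-7 kN/m (0→w₀ over full span):
  θ_1 = -w₀(7L⁴-30L²x²+15x⁴)/(360LEI) = -(-7)·(7·6⁴-30·6²·(12/5)²+15·(12/5)⁴)/(360·6·2000) = 6783/1250000 rad
Load 2 — uniform load w=-12 kN/m over full span:
  θ_2 = -w(L³-6Lx²+4x³)/(24EI) = -(-12)·(6³-6·6·(12/5)²+4·(12/5)³)/(24·2000) = 999/62500 rad
Load 3 — point force P=19 kN at a=9/2 m (b=L-a=3/2):
  θ_3 = -Pb(L²-b²-3x²)/(6LEI)  [x≤a] = -19·(3/2)·(6²-(3/2)²-3·(12/5)²)/(6·6·2000) = -10431/1600000 rad
Superposition: θ = Σ θ_i = 595641/40000000 rad ≈ 0.014891 rad

θ(12/5) = 595641/40000000 rad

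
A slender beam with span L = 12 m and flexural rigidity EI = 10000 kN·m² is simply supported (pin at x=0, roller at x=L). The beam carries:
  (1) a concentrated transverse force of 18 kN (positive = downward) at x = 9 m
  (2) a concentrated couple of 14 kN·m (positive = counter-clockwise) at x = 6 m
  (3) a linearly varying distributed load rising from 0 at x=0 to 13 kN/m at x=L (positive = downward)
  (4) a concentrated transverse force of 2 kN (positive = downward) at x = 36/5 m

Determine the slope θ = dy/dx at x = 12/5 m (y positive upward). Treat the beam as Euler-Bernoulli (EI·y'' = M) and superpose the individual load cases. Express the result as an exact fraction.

Load 1 — point force P=18 kN at a=9 m (b=L-a=3):
  θ_1 = -Pb(L²-b²-3x²)/(6LEI)  [x≤a] = -18·3·(12²-3²-3·(12/5)²)/(6·12·10000) = -8829/1000000 rad
Load 2 — applied couple M₀=14 kN·m at a=6 m (b=L-a=6):
  θ_2 = (M₀x²/(2L)+C₁)/EI  [x≤a] with C₁=M₀(3b²-L²)/(6L)=-7 = (14·(12/5)²/(2·12)+(-7))/10000 = -91/250000 rad
Load 3 — triangular load w₀=13 kN/m (0→w₀ over full span):
  θ_3 = -w₀(7L⁴-30L²x²+15x⁴)/(360LEI) = -13·(7·12⁴-30·12²·(12/5)²+15·(12/5)⁴)/(360·12·10000) = -14196/390625 rad
Load 4 — point force P=2 kN at a=36/5 m (b=L-a=24/5):
  θ_4 = -Pb(L²-b²-3x²)/(6LEI)  [x≤a] = -2·(24/5)·(12²-(24/5)²-3·(12/5)²)/(6·12·10000) = -108/78125 rad
Superposition: θ = Σ θ_i = -1172929/25000000 rad ≈ -0.046917 rad

θ(12/5) = -1172929/25000000 rad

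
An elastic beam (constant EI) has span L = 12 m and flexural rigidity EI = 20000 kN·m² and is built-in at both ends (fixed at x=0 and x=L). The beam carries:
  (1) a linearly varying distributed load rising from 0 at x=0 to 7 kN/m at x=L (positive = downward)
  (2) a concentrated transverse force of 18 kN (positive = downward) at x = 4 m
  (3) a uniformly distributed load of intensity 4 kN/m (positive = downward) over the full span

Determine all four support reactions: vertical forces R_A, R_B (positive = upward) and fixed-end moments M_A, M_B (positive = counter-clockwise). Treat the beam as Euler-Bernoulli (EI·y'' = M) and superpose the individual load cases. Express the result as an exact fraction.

Load 1 — triangular load w₀=7 kN/m (0→w₀ over full span):
  R_A = 3w₀L/20 = 3·7·12/20 = 63/5 kN
  M_A = w₀L²/30 = 7·12²/30 = 168/5 kN·m
  R_B = 7w₀L/20 = 7·7·12/20 = 147/5 kN
  M_B = -w₀L²/20 = -7·12²/20 = -252/5 kN·m
Load 2 — point force P=18 kN at a=4 m (b=L-a=8):
  R_A = Pb²(3a+b)/L³ = 18·8²·(3·4+8)/12³ = 40/3 kN
  M_A = Pab²/L² = 18·4·8²/12² = 32 kN·m
  R_B = Pa²(a+3b)/L³ = 18·4²·(4+3·8)/12³ = 14/3 kN
  M_B = -Pa²b/L² = -18·4²·8/12² = -16 kN·m
Load 3 — uniform load w=4 kN/m over full span:
  R_A = wL/2 = 4·12/2 = 24 kN
  M_A = wL²/12 = 4·12²/12 = 48 kN·m
  R_B = wL/2 = 4·12/2 = 24 kN
  M_B = -wL²/12 = -4·12²/12 = -48 kN·m
Superposition: R_A = 749/15 kN, M_A = 568/5 kN·m, R_B = 871/15 kN, M_B = -572/5 kN·m

R_A = 749/15 kN, M_A = 568/5 kN·m, R_B = 871/15 kN, M_B = -572/5 kN·m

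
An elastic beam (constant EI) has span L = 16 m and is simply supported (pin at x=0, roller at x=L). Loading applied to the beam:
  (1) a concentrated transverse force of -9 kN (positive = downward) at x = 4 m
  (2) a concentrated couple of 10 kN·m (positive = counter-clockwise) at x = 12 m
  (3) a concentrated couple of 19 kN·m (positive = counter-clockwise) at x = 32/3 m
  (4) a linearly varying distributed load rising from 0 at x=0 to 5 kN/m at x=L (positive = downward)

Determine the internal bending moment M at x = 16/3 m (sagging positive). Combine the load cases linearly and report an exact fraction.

M(16/3) = 3959/81 kN·m

Load 1 — point force P=-9 kN at a=4 m (b=L-a=12):
  M_1 = Pa(L-x)/L  [x>a] = (-9)·4·(16-(16/3))/16 = -24 kN·m
Load 2 — applied couple M₀=10 kN·m at a=12 m (b=L-a=4):
  M_2 = M₀x/L  [x≤a] = 10·(16/3)/16 = 10/3 kN·m
Load 3 — applied couple M₀=19 kN·m at a=32/3 m (b=L-a=16/3):
  M_3 = M₀x/L  [x≤a] = 19·(16/3)/16 = 19/3 kN·m
Load 4 — triangular load w₀=5 kN/m (0→w₀ over full span):
  M_4 = w₀Lx/6 - w₀x³/(6L) = 5·16·(16/3)/6 - 5·(16/3)³/(6·16) = 5120/81 kN·m
Superposition: M = Σ M_i = 3959/81 kN·m ≈ 48.876543 kN·m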